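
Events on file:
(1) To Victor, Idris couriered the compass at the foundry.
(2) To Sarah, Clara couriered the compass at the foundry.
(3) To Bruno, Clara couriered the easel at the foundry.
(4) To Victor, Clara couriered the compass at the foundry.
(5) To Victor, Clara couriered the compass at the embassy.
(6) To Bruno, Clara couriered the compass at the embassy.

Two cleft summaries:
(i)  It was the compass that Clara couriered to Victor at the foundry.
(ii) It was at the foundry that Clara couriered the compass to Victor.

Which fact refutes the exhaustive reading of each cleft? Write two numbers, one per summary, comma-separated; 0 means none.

0, 5

Summary (i) focuses "the compass" (the thing); background same agent, recipient, setting (Clara / Victor / at the foundry). No fact matches that background with a different thing, so 0.
Summary (ii) focuses "at the foundry" (the setting); background same agent, thing, recipient (Clara / the compass / Victor). Fact (5) matches that background with setting = at the embassy — refutes (ii).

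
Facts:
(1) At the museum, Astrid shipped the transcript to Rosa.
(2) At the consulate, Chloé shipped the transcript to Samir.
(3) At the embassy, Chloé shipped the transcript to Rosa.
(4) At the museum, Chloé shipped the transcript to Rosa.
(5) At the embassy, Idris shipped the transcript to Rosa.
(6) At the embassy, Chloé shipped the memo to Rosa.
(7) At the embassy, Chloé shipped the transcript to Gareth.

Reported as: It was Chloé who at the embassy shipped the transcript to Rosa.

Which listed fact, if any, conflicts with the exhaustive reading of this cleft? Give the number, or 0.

The cleft puts "Chloé" in focus and presupposes the open proposition with thing = the transcript, recipient = Rosa, setting = at the embassy.
The exhaustive reading says no other agent fits that background.
But fact (5) also has thing = the transcript, recipient = Rosa, setting = at the embassy, with agent = Idris — so the exhaustive reading fails.

5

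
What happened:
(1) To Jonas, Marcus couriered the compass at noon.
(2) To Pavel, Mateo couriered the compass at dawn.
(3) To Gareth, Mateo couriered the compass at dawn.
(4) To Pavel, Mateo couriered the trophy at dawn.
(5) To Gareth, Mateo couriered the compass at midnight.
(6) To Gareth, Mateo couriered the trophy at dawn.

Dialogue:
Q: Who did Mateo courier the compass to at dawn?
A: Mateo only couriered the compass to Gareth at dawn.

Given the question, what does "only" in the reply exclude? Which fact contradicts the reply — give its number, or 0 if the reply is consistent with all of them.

2

Answering "Who did ... to ...?" puts focus on the recipient — here, "Gareth".
"Only" then excludes alternative recipients while the background — agent = Mateo, thing = the compass, setting = at dawn — is held fixed.
Fact (2) keeps agent = Mateo, thing = the compass, setting = at dawn but has recipient = Pavel; that refutes the reply.
(Fact (5) would refute a reading with focus on the setting — but that is not what the question asks.)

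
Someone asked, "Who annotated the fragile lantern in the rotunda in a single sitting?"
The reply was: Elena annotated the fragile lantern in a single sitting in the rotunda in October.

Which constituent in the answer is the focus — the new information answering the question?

Elena

The wh-word "who" asks about the subject (agent).
In the answer, "the fragile lantern", "in a single sitting" and "in the rotunda" are given — repeated from the question.
"in October" is also new, but it specifies the time, which is not what the question asks about — so it is not the focus.
The constituent filling the subject (agent) gap is "Elena"; that is the focus.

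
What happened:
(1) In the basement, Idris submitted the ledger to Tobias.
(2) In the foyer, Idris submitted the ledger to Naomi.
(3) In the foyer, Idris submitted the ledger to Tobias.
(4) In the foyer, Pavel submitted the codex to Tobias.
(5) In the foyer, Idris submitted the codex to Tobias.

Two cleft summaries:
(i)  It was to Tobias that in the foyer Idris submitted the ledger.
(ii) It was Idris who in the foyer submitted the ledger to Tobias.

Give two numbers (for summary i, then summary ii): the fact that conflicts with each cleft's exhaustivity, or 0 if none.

(i): focus "Tobias". Looking for same agent, thing, setting (Idris / the ledger / in the foyer) with some other recipient — fact (2) has Naomi there. Refuted.
(ii): focus "Idris". No fact shares same thing, recipient, setting (the ledger / Tobias / in the foyer) with a different agent. 0.

2, 0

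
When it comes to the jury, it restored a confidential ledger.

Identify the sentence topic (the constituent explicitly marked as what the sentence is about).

The construction explicitly marks "the jury" as what the sentence is about — the topic.
The remainder of the clause is the comment (what is said about the topic).

the jury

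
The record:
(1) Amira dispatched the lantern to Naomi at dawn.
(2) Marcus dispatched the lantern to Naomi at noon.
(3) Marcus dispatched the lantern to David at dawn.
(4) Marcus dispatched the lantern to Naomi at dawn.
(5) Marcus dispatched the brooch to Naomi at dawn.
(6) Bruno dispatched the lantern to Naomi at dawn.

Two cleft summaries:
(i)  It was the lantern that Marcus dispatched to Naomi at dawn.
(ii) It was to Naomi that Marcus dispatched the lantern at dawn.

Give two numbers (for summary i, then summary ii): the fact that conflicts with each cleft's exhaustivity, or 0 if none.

Summary (i) focuses "the lantern" (the thing); background same agent, recipient, setting (Marcus / Naomi / at dawn). Fact (5) matches that background with thing = the brooch — refutes (i).
Summary (ii) focuses "Naomi" (the recipient); background same agent, thing, setting (Marcus / the lantern / at dawn). Fact (3) matches that background with recipient = David — refutes (ii).

5, 3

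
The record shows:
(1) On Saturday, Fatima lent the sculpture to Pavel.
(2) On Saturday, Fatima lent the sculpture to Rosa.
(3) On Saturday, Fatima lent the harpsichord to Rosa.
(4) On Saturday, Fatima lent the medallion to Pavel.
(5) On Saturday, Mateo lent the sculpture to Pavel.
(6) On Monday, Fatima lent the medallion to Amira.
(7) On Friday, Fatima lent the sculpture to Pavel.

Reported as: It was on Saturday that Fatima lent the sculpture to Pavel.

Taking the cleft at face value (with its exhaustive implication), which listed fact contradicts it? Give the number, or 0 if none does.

The cleft puts "on Saturday" in focus and presupposes the open proposition with same agent, thing, recipient (Fatima / the sculpture / Pavel).
Exhaustivity: on Saturday is the only setting satisfying that background.
But fact (7) also has same agent, thing, recipient (Fatima / the sculpture / Pavel), with setting = on Friday — so the exhaustive reading fails.

7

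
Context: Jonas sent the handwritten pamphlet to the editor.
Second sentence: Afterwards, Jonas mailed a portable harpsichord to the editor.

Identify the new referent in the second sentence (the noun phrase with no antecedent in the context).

"Jonas" and "the editor" in the second sentence are given — already mentioned in the context.
"a portable harpsichord" has no antecedent in the context; it is discourse-new (the indefinite article also signals a new referent).

a portable harpsichord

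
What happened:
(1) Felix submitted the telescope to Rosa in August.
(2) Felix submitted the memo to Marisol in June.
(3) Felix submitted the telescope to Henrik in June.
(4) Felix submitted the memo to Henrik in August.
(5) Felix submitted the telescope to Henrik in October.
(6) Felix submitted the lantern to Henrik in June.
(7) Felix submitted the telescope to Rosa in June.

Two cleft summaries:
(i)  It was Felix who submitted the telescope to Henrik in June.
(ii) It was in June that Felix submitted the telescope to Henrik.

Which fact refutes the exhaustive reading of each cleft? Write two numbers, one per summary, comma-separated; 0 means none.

0, 5

Summary (i) focuses "Felix" (the agent); background the telescope as thing and Henrik as recipient and in June as setting. No fact matches that background with a different agent, so 0.
Summary (ii) focuses "in June" (the setting); background Felix as agent and the telescope as thing and Henrik as recipient. Fact (5) matches that background with setting = in October — refutes (ii).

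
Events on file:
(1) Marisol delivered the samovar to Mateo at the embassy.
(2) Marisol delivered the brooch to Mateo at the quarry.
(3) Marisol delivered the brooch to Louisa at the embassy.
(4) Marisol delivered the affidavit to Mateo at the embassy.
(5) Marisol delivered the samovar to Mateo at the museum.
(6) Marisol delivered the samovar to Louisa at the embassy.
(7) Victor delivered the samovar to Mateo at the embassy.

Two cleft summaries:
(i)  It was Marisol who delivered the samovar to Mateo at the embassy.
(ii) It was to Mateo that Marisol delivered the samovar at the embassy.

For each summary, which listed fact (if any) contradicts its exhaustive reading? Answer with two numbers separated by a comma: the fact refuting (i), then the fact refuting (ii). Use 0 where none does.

7, 6

(i): focus "Marisol". Looking for same thing, recipient, setting (the samovar / Mateo / at the embassy) with some other agent — fact (7) has Victor there. Refuted.
(ii): focus "Mateo". Looking for same agent, thing, setting (Marisol / the samovar / at the embassy) with some other recipient — fact (6) has Louisa there. Refuted.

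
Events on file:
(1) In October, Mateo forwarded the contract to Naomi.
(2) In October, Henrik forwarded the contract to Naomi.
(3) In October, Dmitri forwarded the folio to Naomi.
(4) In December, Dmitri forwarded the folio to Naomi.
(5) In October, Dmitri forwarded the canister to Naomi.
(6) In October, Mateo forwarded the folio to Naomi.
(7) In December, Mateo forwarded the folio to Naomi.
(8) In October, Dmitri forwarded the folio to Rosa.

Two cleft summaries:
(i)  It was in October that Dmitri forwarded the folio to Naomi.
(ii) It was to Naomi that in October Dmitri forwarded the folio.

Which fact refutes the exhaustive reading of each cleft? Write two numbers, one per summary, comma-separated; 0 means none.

Summary (i) focuses "in October" (the setting); background agent = Dmitri, thing = the folio, recipient = Naomi. Fact (4) matches that background with setting = in December — refutes (i).
Summary (ii) focuses "Naomi" (the recipient); background agent = Dmitri, thing = the folio, setting = in October. Fact (8) matches that background with recipient = Rosa — refutes (ii).

4, 8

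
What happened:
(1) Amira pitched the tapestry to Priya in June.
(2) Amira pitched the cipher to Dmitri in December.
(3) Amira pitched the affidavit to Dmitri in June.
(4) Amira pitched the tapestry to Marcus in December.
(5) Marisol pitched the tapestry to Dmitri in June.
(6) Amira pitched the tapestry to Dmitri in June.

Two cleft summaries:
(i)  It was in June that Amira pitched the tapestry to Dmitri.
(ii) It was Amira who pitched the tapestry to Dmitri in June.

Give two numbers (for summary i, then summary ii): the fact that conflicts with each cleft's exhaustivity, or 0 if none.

(i): focus "in June". No fact shares Amira as agent and the tapestry as thing and Dmitri as recipient with a different setting. 0.
(ii): focus "Amira". Looking for the tapestry as thing and Dmitri as recipient and in June as setting with some other agent — fact (5) has Marisol there. Refuted.

0, 5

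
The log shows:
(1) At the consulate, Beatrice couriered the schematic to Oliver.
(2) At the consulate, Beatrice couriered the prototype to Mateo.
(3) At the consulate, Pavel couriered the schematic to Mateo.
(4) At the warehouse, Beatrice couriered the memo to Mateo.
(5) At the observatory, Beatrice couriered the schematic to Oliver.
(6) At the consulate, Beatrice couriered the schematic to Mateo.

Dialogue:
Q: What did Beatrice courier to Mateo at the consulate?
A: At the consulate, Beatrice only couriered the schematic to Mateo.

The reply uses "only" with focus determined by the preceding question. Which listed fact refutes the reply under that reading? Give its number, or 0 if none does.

2

The question "What did ...?" targets the thing, so in the reply the focus falls on "the schematic".
"Only" then excludes alternative things while the background — agent = Beatrice, recipient = Mateo, setting = at the consulate — is held fixed.
Fact (2) keeps agent = Beatrice, recipient = Mateo, setting = at the consulate but has thing = the prototype; that refutes the reply.
(Fact (1) would refute a reading with focus on the recipient — but that is not what the question asks.)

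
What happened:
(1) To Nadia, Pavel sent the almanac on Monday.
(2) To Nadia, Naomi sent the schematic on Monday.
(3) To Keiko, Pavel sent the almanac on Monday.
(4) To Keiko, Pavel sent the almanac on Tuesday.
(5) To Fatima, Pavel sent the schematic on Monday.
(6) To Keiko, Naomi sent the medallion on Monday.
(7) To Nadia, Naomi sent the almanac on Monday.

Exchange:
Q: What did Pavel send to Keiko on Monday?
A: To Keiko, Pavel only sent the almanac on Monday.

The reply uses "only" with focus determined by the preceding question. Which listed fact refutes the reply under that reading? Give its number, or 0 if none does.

0

The question "What did ...?" targets the thing, so in the reply the focus falls on "the almanac".
So "only" ranges over things; the rest (same agent, recipient, setting (Pavel / Keiko / on Monday)) is presupposed.
No listed fact shares that background with another thing. Nothing contradicts the reply.
(Fact (1) would refute a reading with focus on the recipient — but that is not what the question asks.)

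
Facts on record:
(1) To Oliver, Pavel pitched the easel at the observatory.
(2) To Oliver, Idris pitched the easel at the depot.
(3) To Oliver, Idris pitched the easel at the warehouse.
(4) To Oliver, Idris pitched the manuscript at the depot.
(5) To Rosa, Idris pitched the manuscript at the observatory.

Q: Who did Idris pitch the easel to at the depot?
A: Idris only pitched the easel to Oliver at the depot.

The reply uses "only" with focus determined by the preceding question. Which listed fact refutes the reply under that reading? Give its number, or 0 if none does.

Answering "Who did ... to ...?" puts focus on the recipient — here, "Oliver".
"Only" then excludes alternative recipients while the background — Idris as agent and the easel as thing and at the depot as setting — is held fixed.
No fact keeps Idris as agent and the easel as thing and at the depot as setting while changing the recipient; every other fact differs on something backgrounded. The reply stands.
(Fact (3) would refute a reading with focus on the setting — but that is not what the question asks.)

0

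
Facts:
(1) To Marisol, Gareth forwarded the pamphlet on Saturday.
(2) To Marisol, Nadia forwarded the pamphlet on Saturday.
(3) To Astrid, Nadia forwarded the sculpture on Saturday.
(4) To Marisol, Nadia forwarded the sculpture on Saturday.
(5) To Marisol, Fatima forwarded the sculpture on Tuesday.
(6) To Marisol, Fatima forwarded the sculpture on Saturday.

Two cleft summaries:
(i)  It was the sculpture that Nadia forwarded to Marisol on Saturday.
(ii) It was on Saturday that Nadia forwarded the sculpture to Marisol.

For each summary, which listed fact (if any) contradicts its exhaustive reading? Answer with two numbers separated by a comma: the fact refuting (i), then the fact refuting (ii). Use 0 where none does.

2, 0

Summary (i) focuses "the sculpture" (the thing); background same agent, recipient, setting (Nadia / Marisol / on Saturday). Fact (2) matches that background with thing = the pamphlet — refutes (i).
Summary (ii) focuses "on Saturday" (the setting); background same agent, thing, recipient (Nadia / the sculpture / Marisol). No fact matches that background with a different setting, so 0.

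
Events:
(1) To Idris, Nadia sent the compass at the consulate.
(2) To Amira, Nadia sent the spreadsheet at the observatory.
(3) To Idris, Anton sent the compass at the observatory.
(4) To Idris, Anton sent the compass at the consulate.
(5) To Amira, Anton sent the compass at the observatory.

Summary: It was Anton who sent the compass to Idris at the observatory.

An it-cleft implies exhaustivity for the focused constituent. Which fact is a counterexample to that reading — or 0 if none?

Focus of the cleft: "Anton" (the agent). Presupposed background: same thing, recipient, setting (the compass / Idris / at the observatory).
The exhaustive reading says no other agent fits that background.
Every other fact differs from the presupposition on some backgrounded slot, so none challenges the exhaustivity.

0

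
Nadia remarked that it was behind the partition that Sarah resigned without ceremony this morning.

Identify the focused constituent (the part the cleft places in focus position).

behind the partition

In an it-cleft "It was X that/who ...", the clefted constituent X is the focus; the that/who-clause expresses the presupposed open proposition.
Here the focus is "behind the partition". The backgrounded (presupposed) material includes "Sarah", "without ceremony" and "this morning".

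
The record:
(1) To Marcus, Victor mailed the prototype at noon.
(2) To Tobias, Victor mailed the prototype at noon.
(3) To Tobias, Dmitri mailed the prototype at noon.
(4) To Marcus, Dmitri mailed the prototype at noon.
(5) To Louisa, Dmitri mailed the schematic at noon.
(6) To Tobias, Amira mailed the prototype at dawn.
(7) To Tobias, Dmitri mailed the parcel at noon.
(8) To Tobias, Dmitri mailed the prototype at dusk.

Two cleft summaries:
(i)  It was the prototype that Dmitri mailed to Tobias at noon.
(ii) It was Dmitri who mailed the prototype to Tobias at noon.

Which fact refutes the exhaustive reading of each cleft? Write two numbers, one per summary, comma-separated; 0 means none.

7, 2

Summary (i) focuses "the prototype" (the thing); background agent = Dmitri, recipient = Tobias, setting = at noon. Fact (7) matches that background with thing = the parcel — refutes (i).
Summary (ii) focuses "Dmitri" (the agent); background thing = the prototype, recipient = Tobias, setting = at noon. Fact (2) matches that background with agent = Victor — refutes (ii).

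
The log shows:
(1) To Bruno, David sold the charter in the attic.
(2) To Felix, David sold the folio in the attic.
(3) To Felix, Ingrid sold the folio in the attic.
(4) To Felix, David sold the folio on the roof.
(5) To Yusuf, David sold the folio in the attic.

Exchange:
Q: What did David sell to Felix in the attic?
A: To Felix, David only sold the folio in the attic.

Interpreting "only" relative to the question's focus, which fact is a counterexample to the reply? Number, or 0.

0

Answering "What did ...?" puts focus on the thing — here, "the folio".
"Only" then excludes alternative things while the background — same agent, recipient, setting (David / Felix / in the attic) — is held fixed.
No fact keeps same agent, recipient, setting (David / Felix / in the attic) while changing the thing; every other fact differs on something backgrounded. The reply stands.
(Fact (5) would refute a reading with focus on the recipient — but that is not what the question asks.)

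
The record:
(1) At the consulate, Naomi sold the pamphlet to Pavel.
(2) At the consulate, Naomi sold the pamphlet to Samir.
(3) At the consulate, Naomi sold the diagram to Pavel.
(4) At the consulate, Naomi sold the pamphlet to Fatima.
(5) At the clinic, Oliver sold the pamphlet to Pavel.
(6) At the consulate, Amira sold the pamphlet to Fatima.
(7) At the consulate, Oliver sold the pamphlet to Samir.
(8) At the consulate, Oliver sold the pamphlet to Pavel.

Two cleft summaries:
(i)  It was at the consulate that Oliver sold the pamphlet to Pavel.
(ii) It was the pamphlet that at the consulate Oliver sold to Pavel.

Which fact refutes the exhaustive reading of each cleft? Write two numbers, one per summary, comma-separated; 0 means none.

Summary (i) focuses "at the consulate" (the setting); background same agent, thing, recipient (Oliver / the pamphlet / Pavel). Fact (5) matches that background with setting = at the clinic — refutes (i).
Summary (ii) focuses "the pamphlet" (the thing); background same agent, recipient, setting (Oliver / Pavel / at the consulate). No fact matches that background with a different thing, so 0.

5, 0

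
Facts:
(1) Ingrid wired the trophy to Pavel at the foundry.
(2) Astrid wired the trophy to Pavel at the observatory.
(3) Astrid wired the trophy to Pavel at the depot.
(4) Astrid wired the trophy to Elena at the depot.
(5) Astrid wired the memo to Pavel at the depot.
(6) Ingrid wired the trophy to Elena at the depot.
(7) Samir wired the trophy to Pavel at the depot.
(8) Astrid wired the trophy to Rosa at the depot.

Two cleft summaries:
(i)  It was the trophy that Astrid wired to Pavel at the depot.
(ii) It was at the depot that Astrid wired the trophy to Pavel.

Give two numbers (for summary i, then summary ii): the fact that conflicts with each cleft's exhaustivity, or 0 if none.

(i): focus "the trophy". Looking for Astrid as agent and Pavel as recipient and at the depot as setting with some other thing — fact (5) has the memo there. Refuted.
(ii): focus "at the depot". Looking for Astrid as agent and the trophy as thing and Pavel as recipient with some other setting — fact (2) has at the observatory there. Refuted.

5, 2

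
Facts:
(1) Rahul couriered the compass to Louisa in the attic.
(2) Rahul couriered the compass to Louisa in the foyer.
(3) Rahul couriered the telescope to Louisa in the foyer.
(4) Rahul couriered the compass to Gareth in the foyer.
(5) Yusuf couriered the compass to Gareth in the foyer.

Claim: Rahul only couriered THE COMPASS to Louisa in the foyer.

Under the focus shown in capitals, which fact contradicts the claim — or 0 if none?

3

Focus (in capitals) is "the compass" — the thing. "Only" excludes alternative things while holding fixed Rahul as agent and Louisa as recipient and in the foyer as setting.
Fact (3) shares the background but differs in thing (the telescope) — a counterexample.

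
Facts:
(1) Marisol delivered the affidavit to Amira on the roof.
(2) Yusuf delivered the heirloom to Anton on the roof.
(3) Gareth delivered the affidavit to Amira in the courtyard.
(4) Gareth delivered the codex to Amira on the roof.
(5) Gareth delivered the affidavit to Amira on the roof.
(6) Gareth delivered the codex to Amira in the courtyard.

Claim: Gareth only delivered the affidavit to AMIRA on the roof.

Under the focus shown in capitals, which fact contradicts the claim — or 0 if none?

0

The capitals mark "Amira" as focus. So "only" rules out other recipients, with the rest (Gareth as agent and the affidavit as thing and on the roof as setting) as background.
Every other fact changes something in the background, not just the recipient. Nothing refutes the claim.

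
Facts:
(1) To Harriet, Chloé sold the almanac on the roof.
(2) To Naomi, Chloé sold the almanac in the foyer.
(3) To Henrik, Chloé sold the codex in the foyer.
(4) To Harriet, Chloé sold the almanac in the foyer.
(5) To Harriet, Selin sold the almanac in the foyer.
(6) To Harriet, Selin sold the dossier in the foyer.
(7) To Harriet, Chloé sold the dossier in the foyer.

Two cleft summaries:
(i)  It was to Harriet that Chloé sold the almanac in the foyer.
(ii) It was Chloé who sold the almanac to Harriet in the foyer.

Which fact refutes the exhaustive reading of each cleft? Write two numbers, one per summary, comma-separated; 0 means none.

(i): focus "Harriet". Looking for agent = Chloé, thing = the almanac, setting = in the foyer with some other recipient — fact (2) has Naomi there. Refuted.
(ii): focus "Chloé". Looking for thing = the almanac, recipient = Harriet, setting = in the foyer with some other agent — fact (5) has Selin there. Refuted.

2, 5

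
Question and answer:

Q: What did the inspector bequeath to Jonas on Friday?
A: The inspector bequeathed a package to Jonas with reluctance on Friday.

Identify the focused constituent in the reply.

The wh-word "what" asks about the direct object.
In the answer, "the inspector", "to Jonas" and "on Friday" are given — repeated from the question.
"with reluctance" is also new, but it specifies the manner, which is not what the question asks about — so it is not the focus.
The constituent filling the direct object gap is "a package"; that is the focus.

a package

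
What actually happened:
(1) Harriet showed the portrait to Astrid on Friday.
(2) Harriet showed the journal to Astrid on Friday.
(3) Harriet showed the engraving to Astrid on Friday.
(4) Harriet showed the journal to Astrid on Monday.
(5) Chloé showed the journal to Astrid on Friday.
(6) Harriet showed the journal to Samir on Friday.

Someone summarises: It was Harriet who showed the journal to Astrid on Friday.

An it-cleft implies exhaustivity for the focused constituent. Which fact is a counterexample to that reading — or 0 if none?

Focus of the cleft: "Harriet" (the agent). Presupposed background: same thing, recipient, setting (the journal / Astrid / on Friday).
The exhaustive reading says no other agent fits that background.
Fact (5) shares the background but with agent = Chloé; exhaustivity is violated.

5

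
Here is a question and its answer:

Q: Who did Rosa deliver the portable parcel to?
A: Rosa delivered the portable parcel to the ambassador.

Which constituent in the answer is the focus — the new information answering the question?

The wh-word "who" asks about the recipient.
In the answer, "Rosa" and "the portable parcel" are given — repeated from the question.
The constituent filling the recipient gap is "to the ambassador"; that is the focus and would carry nuclear stress.

to the ambassador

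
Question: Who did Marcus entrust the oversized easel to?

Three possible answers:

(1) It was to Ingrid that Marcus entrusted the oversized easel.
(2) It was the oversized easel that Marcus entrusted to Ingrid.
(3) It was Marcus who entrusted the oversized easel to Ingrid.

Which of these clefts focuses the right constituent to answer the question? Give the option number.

1

The question word "who" targets the recipient.
Option (1) clefts "to Ingrid" — that matches what the question asks about.
Option (2) clefts "the oversized easel" — the direct object, not what was asked.
Option (3) clefts "Marcus" — the subject (agent), not what was asked.
So the congruent reply is (1).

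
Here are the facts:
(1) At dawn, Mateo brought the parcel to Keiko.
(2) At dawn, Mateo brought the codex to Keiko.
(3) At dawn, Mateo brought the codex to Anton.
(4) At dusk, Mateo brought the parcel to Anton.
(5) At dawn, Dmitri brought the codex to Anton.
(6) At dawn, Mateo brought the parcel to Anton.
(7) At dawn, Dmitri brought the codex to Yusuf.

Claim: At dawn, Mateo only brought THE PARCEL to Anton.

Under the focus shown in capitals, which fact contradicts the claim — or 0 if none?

The capitals mark "the parcel" as focus. So "only" rules out other things, with the rest (Mateo as agent and Anton as recipient and at dawn as setting) as background.
Fact (3) shares the background but differs in thing (the codex) — a counterexample.

3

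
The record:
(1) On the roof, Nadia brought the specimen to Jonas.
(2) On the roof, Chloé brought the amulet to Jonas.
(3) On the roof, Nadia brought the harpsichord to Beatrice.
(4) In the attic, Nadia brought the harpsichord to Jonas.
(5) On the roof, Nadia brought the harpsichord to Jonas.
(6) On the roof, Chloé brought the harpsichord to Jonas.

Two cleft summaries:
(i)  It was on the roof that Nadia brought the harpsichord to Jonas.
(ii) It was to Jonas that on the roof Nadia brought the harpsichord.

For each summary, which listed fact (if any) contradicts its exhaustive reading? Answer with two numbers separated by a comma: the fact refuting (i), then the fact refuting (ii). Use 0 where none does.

4, 3

(i): focus "on the roof". Looking for agent = Nadia, thing = the harpsichord, recipient = Jonas with some other setting — fact (4) has in the attic there. Refuted.
(ii): focus "Jonas". Looking for agent = Nadia, thing = the harpsichord, setting = on the roof with some other recipient — fact (3) has Beatrice there. Refuted.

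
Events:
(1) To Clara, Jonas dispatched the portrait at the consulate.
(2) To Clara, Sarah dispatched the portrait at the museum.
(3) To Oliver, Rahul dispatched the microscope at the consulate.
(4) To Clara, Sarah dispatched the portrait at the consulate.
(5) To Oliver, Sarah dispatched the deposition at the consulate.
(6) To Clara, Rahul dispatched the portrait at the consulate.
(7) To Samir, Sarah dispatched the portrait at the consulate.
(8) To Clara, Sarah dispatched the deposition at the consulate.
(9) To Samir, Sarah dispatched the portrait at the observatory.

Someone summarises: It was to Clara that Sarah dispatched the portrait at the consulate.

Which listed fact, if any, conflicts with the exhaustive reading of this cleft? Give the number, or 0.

Focus of the cleft: "Clara" (the recipient). Presupposed background: Sarah as agent and the portrait as thing and at the consulate as setting.
Exhaustivity: Clara is the only recipient satisfying that background.
But fact (7) also has Sarah as agent and the portrait as thing and at the consulate as setting, with recipient = Samir — so the exhaustive reading fails.

7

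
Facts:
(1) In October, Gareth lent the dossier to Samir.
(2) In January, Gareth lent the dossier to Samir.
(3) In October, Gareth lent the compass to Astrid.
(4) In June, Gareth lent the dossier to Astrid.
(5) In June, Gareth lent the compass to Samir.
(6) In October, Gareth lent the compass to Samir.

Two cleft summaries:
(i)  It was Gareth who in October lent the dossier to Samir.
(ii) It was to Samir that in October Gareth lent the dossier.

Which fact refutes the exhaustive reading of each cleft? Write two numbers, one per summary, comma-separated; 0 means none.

0, 0

(i): focus "Gareth". No fact shares thing = the dossier, recipient = Samir, setting = in October with a different agent. 0.
(ii): focus "Samir". No fact shares agent = Gareth, thing = the dossier, setting = in October with a different recipient. 0.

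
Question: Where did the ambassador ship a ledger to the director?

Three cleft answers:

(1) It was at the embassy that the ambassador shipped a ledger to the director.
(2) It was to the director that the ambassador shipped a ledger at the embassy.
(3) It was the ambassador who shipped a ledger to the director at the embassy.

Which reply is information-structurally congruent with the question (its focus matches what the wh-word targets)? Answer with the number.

The question word "where" targets the location.
Option (1) clefts "at the embassy" — that matches what the question asks about.
Option (2) clefts "to the director" — the recipient, not what was asked.
Option (3) clefts "the ambassador" — the subject (agent), not what was asked.
So the congruent reply is (1).

1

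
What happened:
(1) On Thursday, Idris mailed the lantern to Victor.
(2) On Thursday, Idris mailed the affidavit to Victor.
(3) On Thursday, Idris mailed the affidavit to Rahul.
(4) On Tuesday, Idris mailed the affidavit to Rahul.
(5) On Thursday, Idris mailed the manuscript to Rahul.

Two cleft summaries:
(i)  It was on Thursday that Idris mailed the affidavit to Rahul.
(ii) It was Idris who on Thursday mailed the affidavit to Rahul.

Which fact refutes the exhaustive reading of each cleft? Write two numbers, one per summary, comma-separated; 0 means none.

4, 0

Summary (i) focuses "on Thursday" (the setting); background same agent, thing, recipient (Idris / the affidavit / Rahul). Fact (4) matches that background with setting = on Tuesday — refutes (i).
Summary (ii) focuses "Idris" (the agent); background same thing, recipient, setting (the affidavit / Rahul / on Thursday). No fact matches that background with a different agent, so 0.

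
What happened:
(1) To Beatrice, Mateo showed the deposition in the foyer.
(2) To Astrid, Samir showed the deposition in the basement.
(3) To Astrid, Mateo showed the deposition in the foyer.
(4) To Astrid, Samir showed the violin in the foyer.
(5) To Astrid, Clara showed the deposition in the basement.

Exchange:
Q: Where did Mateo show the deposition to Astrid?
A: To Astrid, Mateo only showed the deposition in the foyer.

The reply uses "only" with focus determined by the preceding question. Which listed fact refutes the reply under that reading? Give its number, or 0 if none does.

Answering "Where did ...?" puts focus on the setting — here, "in the foyer".
So "only" ranges over settings; the rest (same agent, thing, recipient (Mateo / the deposition / Astrid)) is presupposed.
No listed fact shares that background with another setting. Nothing contradicts the reply.
(Fact (1) would refute a reading with focus on the recipient — but that is not what the question asks.)

0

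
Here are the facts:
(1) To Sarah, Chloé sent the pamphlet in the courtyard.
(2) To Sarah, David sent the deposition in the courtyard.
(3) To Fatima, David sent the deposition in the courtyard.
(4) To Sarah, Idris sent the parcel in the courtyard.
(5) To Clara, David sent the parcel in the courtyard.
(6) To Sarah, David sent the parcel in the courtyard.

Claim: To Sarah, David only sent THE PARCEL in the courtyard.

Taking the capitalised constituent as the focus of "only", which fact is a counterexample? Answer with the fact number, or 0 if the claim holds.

2

Focus (in capitals) is "the parcel" — the thing. "Only" excludes alternative things while holding fixed David as agent and Sarah as recipient and in the courtyard as setting.
Fact (2) shares the background but differs in thing (the deposition) — a counterexample.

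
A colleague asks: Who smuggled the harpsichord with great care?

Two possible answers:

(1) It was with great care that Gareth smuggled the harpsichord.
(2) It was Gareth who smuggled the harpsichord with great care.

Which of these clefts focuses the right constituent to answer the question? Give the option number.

2

The question word "who" targets the subject (agent).
Option (1) clefts "with great care" — the manner, not what was asked.
Option (2) clefts "Gareth" — that matches what the question asks about.
So the congruent reply is (2).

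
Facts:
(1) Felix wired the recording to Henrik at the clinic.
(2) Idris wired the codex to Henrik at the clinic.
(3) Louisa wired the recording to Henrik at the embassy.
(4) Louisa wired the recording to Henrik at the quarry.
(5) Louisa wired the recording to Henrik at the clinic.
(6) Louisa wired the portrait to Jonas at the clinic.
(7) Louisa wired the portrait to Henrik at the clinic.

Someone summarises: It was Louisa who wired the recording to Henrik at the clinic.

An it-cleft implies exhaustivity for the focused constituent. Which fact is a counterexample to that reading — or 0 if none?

The cleft puts "Louisa" in focus and presupposes the open proposition with same thing, recipient, setting (the recording / Henrik / at the clinic).
The exhaustive reading says no other agent fits that background.
Fact (1) shares the background but with agent = Felix; exhaustivity is violated.

1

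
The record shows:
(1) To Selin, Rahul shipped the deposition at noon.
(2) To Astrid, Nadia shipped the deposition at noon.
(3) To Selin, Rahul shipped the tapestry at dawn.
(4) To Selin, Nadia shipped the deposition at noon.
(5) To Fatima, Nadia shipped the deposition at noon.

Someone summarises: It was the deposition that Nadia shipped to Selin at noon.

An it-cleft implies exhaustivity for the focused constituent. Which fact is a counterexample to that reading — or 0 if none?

The cleft puts "the deposition" in focus and presupposes the open proposition with same agent, recipient, setting (Nadia / Selin / at noon).
Exhaustivity: the deposition is the only thing satisfying that background.
No listed fact matches the background with a different thing. Exhaustivity holds.

0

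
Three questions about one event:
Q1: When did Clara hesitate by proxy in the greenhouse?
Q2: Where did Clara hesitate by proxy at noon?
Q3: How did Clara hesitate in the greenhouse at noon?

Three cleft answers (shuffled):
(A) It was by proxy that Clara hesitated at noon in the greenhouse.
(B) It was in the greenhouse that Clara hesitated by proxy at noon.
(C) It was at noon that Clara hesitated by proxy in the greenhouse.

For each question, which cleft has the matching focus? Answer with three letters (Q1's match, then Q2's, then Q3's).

Q1 asks about the time; cleft (C) focuses "at noon", which is the time — so Q1 → C.
Q2 asks about the location; cleft (B) focuses "in the greenhouse", which is the location — so Q2 → B.
Q3 asks about the manner; cleft (A) focuses "by proxy", which is the manner — so Q3 → A.
Mapping: Q1→C, Q2→B, Q3→A.

CBA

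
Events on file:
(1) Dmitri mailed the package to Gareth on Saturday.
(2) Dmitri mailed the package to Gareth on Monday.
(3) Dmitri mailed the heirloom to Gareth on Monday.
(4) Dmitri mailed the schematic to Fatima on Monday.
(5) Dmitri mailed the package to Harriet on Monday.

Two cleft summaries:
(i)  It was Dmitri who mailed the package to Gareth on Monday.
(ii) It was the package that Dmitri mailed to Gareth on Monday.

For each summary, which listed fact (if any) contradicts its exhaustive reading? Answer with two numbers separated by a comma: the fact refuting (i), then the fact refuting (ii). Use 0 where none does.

0, 3

(i): focus "Dmitri". No fact shares thing = the package, recipient = Gareth, setting = on Monday with a different agent. 0.
(ii): focus "the package". Looking for agent = Dmitri, recipient = Gareth, setting = on Monday with some other thing — fact (3) has the heirloom there. Refuted.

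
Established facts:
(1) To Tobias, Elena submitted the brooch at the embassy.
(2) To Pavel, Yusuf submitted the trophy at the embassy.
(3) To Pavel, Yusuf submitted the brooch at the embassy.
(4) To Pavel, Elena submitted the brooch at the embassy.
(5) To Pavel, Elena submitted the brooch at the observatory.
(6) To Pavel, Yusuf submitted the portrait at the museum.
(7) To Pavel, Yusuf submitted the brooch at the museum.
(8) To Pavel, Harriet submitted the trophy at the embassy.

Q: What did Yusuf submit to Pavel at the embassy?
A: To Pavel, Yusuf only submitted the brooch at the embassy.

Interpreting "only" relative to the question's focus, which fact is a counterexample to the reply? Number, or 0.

2

The question "What did ...?" targets the thing, so in the reply the focus falls on "the brooch".
So "only" ranges over things; the rest (Yusuf as agent and Pavel as recipient and at the embassy as setting) is presupposed.
Fact (2) shares the background with a different thing (the trophy) — counterexample.
(Fact (7) would refute a reading with focus on the setting — but that is not what the question asks.)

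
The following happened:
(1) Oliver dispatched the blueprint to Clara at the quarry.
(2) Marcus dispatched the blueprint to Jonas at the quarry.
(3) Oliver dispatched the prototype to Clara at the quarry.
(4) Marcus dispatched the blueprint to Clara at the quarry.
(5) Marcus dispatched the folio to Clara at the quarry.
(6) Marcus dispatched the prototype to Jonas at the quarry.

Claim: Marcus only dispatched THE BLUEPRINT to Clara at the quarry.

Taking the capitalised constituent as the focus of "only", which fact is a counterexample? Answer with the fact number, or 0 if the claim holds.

5

The capitals mark "the blueprint" as focus. So "only" rules out other things, with the rest (agent = Marcus, recipient = Clara, setting = at the quarry) as background.
Fact (5) matches on agent = Marcus, recipient = Clara, setting = at the quarry, but has thing = the folio instead. That refutes the claim.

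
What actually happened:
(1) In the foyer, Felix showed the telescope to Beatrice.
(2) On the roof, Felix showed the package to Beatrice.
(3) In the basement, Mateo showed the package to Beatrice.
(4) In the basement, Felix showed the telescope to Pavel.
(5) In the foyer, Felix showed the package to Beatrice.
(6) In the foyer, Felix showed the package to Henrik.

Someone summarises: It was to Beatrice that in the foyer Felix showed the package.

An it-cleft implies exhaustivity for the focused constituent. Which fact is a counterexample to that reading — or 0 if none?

The cleft puts "Beatrice" in focus and presupposes the open proposition with Felix as agent and the package as thing and in the foyer as setting.
Exhaustivity: Beatrice is the only recipient satisfying that background.
But fact (6) also has Felix as agent and the package as thing and in the foyer as setting, with recipient = Henrik — so the exhaustive reading fails.

6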